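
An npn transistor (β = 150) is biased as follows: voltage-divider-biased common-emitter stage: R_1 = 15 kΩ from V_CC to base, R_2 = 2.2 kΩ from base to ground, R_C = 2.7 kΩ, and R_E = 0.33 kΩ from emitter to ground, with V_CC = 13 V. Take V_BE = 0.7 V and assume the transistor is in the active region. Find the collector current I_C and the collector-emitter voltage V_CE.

I_C ≈ 2.8 mA, V_CE ≈ 4.5 V

Thevenize the base divider: V_Th = V_CC·R_2/(R_1+R_2) = 13×2.2/17.2 = 1.66 V, R_Th = R_1‖R_2 = 1.92 kΩ.
Base-emitter loop: V_Th = I_B·R_Th + V_BE + (β+1)I_B·R_E, so I_B = (1.66 − 0.7) / (1.92 + 151×0.33) = 0.0186 mA.
I_C = β·I_B = 150×0.0186 = 2.79 mA, and I_E = (β+1)I_B = 2.81 mA.
V_CE = V_CC − I_C·R_C − I_E·R_E = 13 − 2.79×2.7 − 2.81×0.33 = 4.54 V.
V_CE = 4.54 V > 0.2 V confirms active-region operation.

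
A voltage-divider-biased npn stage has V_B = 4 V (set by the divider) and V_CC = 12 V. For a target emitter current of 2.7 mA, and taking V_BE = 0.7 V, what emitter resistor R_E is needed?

V_E = V_B − V_BE = 4 − 0.7 = 3.3 V.
R_E = V_E / I_E = 3.3 / 2.7 = 1.22 kΩ.

R_E ≈ 1.2 kΩ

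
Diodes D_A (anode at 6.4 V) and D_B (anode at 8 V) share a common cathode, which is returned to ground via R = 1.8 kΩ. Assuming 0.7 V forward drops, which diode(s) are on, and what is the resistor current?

Only D_B conducts; I_R ≈ 4.1 mA

Assume both conduct. Then node N would need to be at both 6.4−0.7 = 5.7 V and 8−0.7 = 7.3 V, which is impossible.
Assume only D_B conducts: V_N = 8 − 0.7 = 7.3 V, so I_R = 7.3/1.8 = 4.06 mA.
Check D_A: its anode-to-cathode voltage is 6.4 − 7.3 = -0.9 V < 0.7 V, so it is off. The assumption is consistent.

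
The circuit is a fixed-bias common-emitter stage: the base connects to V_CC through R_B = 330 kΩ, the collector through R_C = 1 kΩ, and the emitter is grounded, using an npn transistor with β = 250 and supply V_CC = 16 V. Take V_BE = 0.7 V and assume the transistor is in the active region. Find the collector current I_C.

Base loop: V_CC = I_B·R_B + V_BE, so I_B = (16 − 0.7)/330 kΩ = 0.0464 mA.
In the active region I_C = β·I_B = 250 × 0.0464 = 11.6 mA.
Collector loop: V_CE = V_CC − I_C·R_C = 16 − 11.6×1 = 4.41 V.
Since V_CE = 4.41 V > V_CE(sat) ≈ 0.2 V, the transistor is in the active region as assumed.

I_C ≈ 12 mA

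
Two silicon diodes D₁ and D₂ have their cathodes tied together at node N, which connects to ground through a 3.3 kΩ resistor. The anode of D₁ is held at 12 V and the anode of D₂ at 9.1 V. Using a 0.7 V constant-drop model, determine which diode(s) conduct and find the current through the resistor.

Assume both conduct. Then node N would need to be at both 12−0.7 = 11.3 V and 9.1−0.7 = 8.4 V, which is impossible.
Assume only D₁ conducts: V_N = 12 − 0.7 = 11.3 V, so I_R = 11.3/3.3 = 3.42 mA.
Check D₂: its anode-to-cathode voltage is 9.1 − 11.3 = -2.2 V < 0.7 V, so it is off. The assumption is consistent.

Only D₁ conducts; I_R ≈ 3.4 mA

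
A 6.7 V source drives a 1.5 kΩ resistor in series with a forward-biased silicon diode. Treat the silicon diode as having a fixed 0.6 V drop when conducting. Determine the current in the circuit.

KVL around the loop: 6.7 = V_D + I·R = 0.6 + I × 1.5 kΩ.
So I = (6.7 − 0.6) / 1.5 kΩ = 6.1 / 1.5 = 4.07 mA.

I ≈ 4.1 mA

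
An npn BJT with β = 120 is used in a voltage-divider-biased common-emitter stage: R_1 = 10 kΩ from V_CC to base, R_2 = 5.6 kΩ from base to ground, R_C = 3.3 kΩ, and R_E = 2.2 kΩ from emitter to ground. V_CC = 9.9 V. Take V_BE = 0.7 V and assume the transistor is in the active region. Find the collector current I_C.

Thevenize the base divider: V_Th = V_CC·R_2/(R_1+R_2) = 9.9×5.6/15.6 = 3.55 V, R_Th = R_1‖R_2 = 3.59 kΩ.
Base-emitter loop: V_Th = I_B·R_Th + V_BE + (β+1)I_B·R_E, so I_B = (3.55 − 0.7) / (3.59 + 121×2.2) = 0.0106 mA.
I_C = β·I_B = 120×0.0106 = 1.27 mA, and I_E = (β+1)I_B = 1.28 mA.
V_CE = V_CC − I_C·R_C − I_E·R_E = 9.9 − 1.27×3.3 − 1.28×2.2 = 2.9 V.
V_CE = 2.9 V > 0.2 V confirms active-region operation.

I_C ≈ 1.3 mA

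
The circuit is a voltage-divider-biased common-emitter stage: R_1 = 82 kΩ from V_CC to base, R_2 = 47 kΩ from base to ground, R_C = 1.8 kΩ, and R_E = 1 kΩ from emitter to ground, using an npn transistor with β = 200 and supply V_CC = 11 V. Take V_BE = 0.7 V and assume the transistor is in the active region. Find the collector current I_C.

Thevenize the base divider: V_Th = V_CC·R_2/(R_1+R_2) = 11×47/129 = 4.01 V, R_Th = R_1‖R_2 = 29.9 kΩ.
Base-emitter loop: V_Th = I_B·R_Th + V_BE + (β+1)I_B·R_E, so I_B = (4.01 − 0.7) / (29.9 + 201×1) = 0.0143 mA.
I_C = β·I_B = 200×0.0143 = 2.87 mA, and I_E = (β+1)I_B = 2.88 mA.
V_CE = V_CC − I_C·R_C − I_E·R_E = 11 − 2.87×1.8 − 2.88×1 = 2.96 V.
V_CE = 2.96 V > 0.2 V confirms active-region operation.

I_C ≈ 2.9 mA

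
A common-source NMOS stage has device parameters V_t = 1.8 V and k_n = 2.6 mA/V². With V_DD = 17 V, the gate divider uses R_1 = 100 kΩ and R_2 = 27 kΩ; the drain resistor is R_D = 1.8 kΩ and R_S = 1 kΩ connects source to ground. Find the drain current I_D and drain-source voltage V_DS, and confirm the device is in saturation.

V_G = V_DD·R_2/(R_1+R_2) = 17×27/127 = 3.61 V.
Assume saturation: I_D = (k_n/2)(V_GS − V_t)² with V_GS = V_G − I_D·R_S = 3.61 − 1·I_D.
Substituting gives 1.3·I_D² − 5.72·I_D + 4.28 = 0, with roots I_D = 0.956 or 3.44 mA.
The root I_D = 3.44 mA gives V_GS = 0.173 V ≤ V_t, so take I_D = 0.956 mA.
Then V_GS = 2.66 V and V_DS = V_DD − I_D(R_D+R_S) = 17 − 0.956×2.8 = 14.3 V.
Saturation requires V_DS ≥ V_GS − V_t = 0.858 V; 14.3 ≥ 0.858 ✓.

I_D ≈ 0.96 mA, V_DS ≈ 14 V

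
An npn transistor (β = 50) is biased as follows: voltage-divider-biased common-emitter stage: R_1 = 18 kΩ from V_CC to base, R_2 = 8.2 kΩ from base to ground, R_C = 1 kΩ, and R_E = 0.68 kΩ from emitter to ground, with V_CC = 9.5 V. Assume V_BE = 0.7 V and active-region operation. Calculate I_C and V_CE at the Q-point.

Thevenize the base divider: V_Th = V_CC·R_2/(R_1+R_2) = 9.5×8.2/26.2 = 2.97 V, R_Th = R_1‖R_2 = 5.63 kΩ.
Base-emitter loop: V_Th = I_B·R_Th + V_BE + (β+1)I_B·R_E, so I_B = (2.97 − 0.7) / (5.63 + 51×0.68) = 0.0564 mA.
I_C = β·I_B = 50×0.0564 = 2.82 mA, and I_E = (β+1)I_B = 2.88 mA.
V_CE = V_CC − I_C·R_C − I_E·R_E = 9.5 − 2.82×1 − 2.88×0.68 = 4.72 V.
V_CE = 4.72 V > 0.2 V confirms active-region operation.

I_C ≈ 2.8 mA, V_CE ≈ 4.7 V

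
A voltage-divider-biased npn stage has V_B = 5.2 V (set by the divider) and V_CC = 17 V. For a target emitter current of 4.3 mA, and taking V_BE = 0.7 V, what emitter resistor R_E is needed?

R_E ≈ 1 kΩ

V_E = V_B − V_BE = 5.2 − 0.7 = 4.5 V.
R_E = V_E / I_E = 4.5 / 4.3 = 1.05 kΩ.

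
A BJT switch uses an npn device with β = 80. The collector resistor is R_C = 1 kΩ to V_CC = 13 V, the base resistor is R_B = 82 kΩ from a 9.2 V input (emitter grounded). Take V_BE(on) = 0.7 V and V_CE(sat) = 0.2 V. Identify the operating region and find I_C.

Assume active. Base-emitter loop: I_B = (V_BB − V_BE)/R_B = (9.2 − 0.7)/82 = 0.104 mA.
I_C = β·I_B = 80×0.104 = 8.29 mA.
V_CE = V_CC − I_C·R_C = 13 − 8.29×1 = 4.71 V > V_CE(sat), so the active-region assumption holds.

active; I_C ≈ 8.3 mA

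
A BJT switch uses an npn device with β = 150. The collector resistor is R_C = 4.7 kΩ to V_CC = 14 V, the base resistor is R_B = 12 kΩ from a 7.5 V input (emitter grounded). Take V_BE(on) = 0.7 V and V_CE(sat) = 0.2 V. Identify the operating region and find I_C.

saturation; I_C ≈ 2.9 mA

Assume active: I_B = (7.5 − 0.7)/12 = 0.567 mA, giving I_C = β·I_B = 85 mA.
But then V_CE = 14 − 85×4.7 = -386 V < V_CE(sat) = 0.2 V — impossible in the active region.
So the transistor is saturated. With V_CE = 0.2 V, I_C = (V_CC − 0.2)/R_C = 13.8/4.7 = 2.94 mA.
Check: β·I_B = 85 mA > I_C = 2.94 mA, confirming saturation.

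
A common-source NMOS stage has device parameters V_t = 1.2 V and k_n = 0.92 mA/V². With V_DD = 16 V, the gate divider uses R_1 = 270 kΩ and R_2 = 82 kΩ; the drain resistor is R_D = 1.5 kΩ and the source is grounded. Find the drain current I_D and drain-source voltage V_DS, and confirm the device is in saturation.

I_D ≈ 2.9 mA, V_DS ≈ 12 V

V_G = V_DD·R_2/(R_1+R_2) = 16×82/352 = 3.73 V. With the source grounded, V_GS = V_G = 3.73 V.
Assume saturation: I_D = (k_n/2)(V_GS − V_t)² = (0.92/2)×(3.73 − 1.2)² = 0.46×2.53² = 2.94 mA.
V_DS = V_DD − I_D·R_D = 16 − 2.94×1.5 = 11.6 V.
Saturation requires V_DS ≥ V_GS − V_t = 2.53 V; 11.6 ≥ 2.53 ✓.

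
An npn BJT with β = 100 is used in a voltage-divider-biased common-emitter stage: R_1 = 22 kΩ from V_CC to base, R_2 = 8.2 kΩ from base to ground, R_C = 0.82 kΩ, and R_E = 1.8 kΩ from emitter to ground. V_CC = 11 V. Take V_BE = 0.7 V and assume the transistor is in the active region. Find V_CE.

Thevenize the base divider: V_Th = V_CC·R_2/(R_1+R_2) = 11×8.2/30.2 = 2.99 V, R_Th = R_1‖R_2 = 5.97 kΩ.
Base-emitter loop: V_Th = I_B·R_Th + V_BE + (β+1)I_B·R_E, so I_B = (2.99 − 0.7) / (5.97 + 101×1.8) = 0.0122 mA.
I_C = β·I_B = 100×0.0122 = 1.22 mA, and I_E = (β+1)I_B = 1.23 mA.
V_CE = V_CC − I_C·R_C − I_E·R_E = 11 − 1.22×0.82 − 1.23×1.8 = 7.79 V.
V_CE = 7.79 V > 0.2 V confirms active-region operation.

V_CE ≈ 7.8 V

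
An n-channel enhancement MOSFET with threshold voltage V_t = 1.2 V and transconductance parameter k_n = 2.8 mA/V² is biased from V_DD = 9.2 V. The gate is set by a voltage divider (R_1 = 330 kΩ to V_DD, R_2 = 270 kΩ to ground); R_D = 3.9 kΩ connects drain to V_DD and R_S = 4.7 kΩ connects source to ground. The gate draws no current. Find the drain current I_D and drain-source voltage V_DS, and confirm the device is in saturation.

V_G = V_DD·R_2/(R_1+R_2) = 9.2×270/600 = 4.14 V.
Assume saturation: I_D = (k_n/2)(V_GS − V_t)² with V_GS = V_G − I_D·R_S = 4.14 − 4.7·I_D.
Substituting gives 30.9·I_D² − 39.7·I_D + 12.1 = 0, with roots I_D = 0.499 or 0.785 mA.
The root I_D = 0.785 mA gives V_GS = 0.451 V ≤ V_t, so take I_D = 0.499 mA.
Then V_GS = 1.8 V and V_DS = V_DD − I_D(R_D+R_S) = 9.2 − 0.499×8.6 = 4.91 V.
Saturation requires V_DS ≥ V_GS − V_t = 0.597 V; 4.91 ≥ 0.597 ✓.

I_D ≈ 0.5 mA, V_DS ≈ 4.9 V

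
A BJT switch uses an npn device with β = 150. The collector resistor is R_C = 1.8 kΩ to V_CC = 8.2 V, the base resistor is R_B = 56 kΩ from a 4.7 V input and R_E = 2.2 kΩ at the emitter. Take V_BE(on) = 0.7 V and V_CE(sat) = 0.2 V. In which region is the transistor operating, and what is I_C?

Assume active. Base-emitter loop: I_B = (V_BB − V_BE)/(R_B + (β+1)R_E) = (4.7 − 0.7)/(56 + 151×2.2) = 0.0103 mA.
I_C = β·I_B = 150×0.0103 = 1.55 mA.
V_CE = V_CC − I_C·R_C − I_E·R_E = 8.2 − 1.55×1.8 − 1.56×2.2 = 1.99 V > V_CE(sat), so the active-region assumption holds.

active; I_C ≈ 1.5 mA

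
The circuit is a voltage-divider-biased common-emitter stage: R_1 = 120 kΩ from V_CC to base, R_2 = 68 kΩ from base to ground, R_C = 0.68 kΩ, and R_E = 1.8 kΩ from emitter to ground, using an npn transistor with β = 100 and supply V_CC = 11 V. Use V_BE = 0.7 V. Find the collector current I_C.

Thevenize the base divider: V_Th = V_CC·R_2/(R_1+R_2) = 11×68/188 = 3.98 V, R_Th = R_1‖R_2 = 43.4 kΩ.
Base-emitter loop: V_Th = I_B·R_Th + V_BE + (β+1)I_B·R_E, so I_B = (3.98 − 0.7) / (43.4 + 101×1.8) = 0.0146 mA.
I_C = β·I_B = 100×0.0146 = 1.46 mA, and I_E = (β+1)I_B = 1.47 mA.
V_CE = V_CC − I_C·R_C − I_E·R_E = 11 − 1.46×0.68 − 1.47×1.8 = 7.36 V.
V_CE = 7.36 V > 0.2 V confirms active-region operation.

I_C ≈ 1.5 mA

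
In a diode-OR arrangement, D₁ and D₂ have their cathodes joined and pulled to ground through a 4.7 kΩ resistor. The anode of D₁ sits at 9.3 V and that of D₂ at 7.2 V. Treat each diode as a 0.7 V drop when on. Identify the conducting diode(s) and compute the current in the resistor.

Only D₁ conducts; I_R ≈ 1.8 mA

Assume both conduct. Then node N would need to be at both 9.3−0.7 = 8.6 V and 7.2−0.7 = 6.5 V, which is impossible.
Assume only D₁ conducts: V_N = 9.3 − 0.7 = 8.6 V, so I_R = 8.6/4.7 = 1.83 mA.
Check D₂: its anode-to-cathode voltage is 7.2 − 8.6 = -1.4 V < 0.7 V, so it is off. The assumption is consistent.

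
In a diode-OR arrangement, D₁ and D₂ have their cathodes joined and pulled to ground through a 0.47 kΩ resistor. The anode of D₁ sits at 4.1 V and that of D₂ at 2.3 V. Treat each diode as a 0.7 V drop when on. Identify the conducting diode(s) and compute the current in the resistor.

Assume both conduct. Then node N would need to be at both 4.1−0.7 = 3.4 V and 2.3−0.7 = 1.6 V, which is impossible.
Assume only D₁ conducts: V_N = 4.1 − 0.7 = 3.4 V, so I_R = 3.4/0.47 = 7.23 mA.
Check D₂: its anode-to-cathode voltage is 2.3 − 3.4 = -1.1 V < 0.7 V, so it is off. The assumption is consistent.

Only D₁ conducts; I_R ≈ 7.2 mA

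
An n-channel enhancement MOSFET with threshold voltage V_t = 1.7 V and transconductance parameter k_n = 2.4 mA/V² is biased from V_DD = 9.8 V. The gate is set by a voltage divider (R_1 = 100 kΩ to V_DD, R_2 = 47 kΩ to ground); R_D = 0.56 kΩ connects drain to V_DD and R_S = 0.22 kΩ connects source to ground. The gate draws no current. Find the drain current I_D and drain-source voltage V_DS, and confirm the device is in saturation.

V_G = V_DD·R_2/(R_1+R_2) = 9.8×47/147 = 3.13 V.
Assume saturation: I_D = (k_n/2)(V_GS − V_t)² with V_GS = V_G − I_D·R_S = 3.13 − 0.22·I_D.
Substituting gives 0.0581·I_D² − 1.76·I_D + 2.47 = 0, with roots I_D = 1.48 or 28.8 mA.
The root I_D = 28.8 mA gives V_GS = -3.2 V ≤ V_t, so take I_D = 1.48 mA.
Then V_GS = 2.81 V and V_DS = V_DD − I_D(R_D+R_S) = 9.8 − 1.48×0.78 = 8.65 V.
Saturation requires V_DS ≥ V_GS − V_t = 1.11 V; 8.65 ≥ 1.11 ✓.

I_D ≈ 1.5 mA, V_DS ≈ 8.6 V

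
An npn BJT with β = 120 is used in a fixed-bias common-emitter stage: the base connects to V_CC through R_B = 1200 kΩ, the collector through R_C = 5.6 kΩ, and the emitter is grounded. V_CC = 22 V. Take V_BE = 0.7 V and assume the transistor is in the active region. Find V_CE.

V_CE ≈ 10 V

Base loop: V_CC = I_B·R_B + V_BE, so I_B = (22 − 0.7)/1200 kΩ = 0.0178 mA.
In the active region I_C = β·I_B = 120 × 0.0178 = 2.13 mA.
Collector loop: V_CE = V_CC − I_C·R_C = 22 − 2.13×5.6 = 10.1 V.
Since V_CE = 10.1 V > V_CE(sat) ≈ 0.2 V, the transistor is in the active region as assumed.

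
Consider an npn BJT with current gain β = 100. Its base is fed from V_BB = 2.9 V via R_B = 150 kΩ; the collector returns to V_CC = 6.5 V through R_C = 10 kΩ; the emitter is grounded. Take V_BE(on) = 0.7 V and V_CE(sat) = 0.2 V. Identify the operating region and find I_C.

Assume active: I_B = (2.9 − 0.7)/150 = 0.0147 mA, giving I_C = β·I_B = 1.47 mA.
But then V_CE = 6.5 − 1.47×10 = -8.17 V < V_CE(sat) = 0.2 V — impossible in the active region.
So the transistor is saturated. With V_CE = 0.2 V, I_C = (V_CC − 0.2)/R_C = 6.3/10 = 0.63 mA.
Check: β·I_B = 1.47 mA > I_C = 0.63 mA, confirming saturation.

saturation; I_C ≈ 0.63 mA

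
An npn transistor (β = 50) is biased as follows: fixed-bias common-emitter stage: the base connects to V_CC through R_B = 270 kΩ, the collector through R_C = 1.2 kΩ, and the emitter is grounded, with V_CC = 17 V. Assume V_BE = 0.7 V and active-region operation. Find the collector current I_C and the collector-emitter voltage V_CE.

Base loop: V_CC = I_B·R_B + V_BE, so I_B = (17 − 0.7)/270 kΩ = 0.0604 mA.
In the active region I_C = β·I_B = 50 × 0.0604 = 3.02 mA.
Collector loop: V_CE = V_CC − I_C·R_C = 17 − 3.02×1.2 = 13.4 V.
Since V_CE = 13.4 V > V_CE(sat) ≈ 0.2 V, the transistor is in the active region as assumed.

I_C ≈ 3 mA, V_CE ≈ 13 V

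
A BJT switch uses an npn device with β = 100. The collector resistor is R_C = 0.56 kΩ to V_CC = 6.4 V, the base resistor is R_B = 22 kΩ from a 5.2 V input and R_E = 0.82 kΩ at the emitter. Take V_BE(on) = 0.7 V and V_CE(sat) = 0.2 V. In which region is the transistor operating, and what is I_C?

active; I_C ≈ 4.3 mA

Assume active. Base-emitter loop: I_B = (V_BB − V_BE)/(R_B + (β+1)R_E) = (5.2 − 0.7)/(22 + 101×0.82) = 0.0429 mA.
I_C = β·I_B = 100×0.0429 = 4.29 mA.
V_CE = V_CC − I_C·R_C − I_E·R_E = 6.4 − 4.29×0.56 − 4.34×0.82 = 0.44 V > V_CE(sat), so the active-region assumption holds.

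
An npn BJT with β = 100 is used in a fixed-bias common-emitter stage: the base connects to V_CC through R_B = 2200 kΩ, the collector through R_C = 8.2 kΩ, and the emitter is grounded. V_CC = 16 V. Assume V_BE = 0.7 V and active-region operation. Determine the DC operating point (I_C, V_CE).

I_C ≈ 0.7 mA, V_CE ≈ 10 V

Base loop: V_CC = I_B·R_B + V_BE, so I_B = (16 − 0.7)/2200 kΩ = 0.00695 mA.
In the active region I_C = β·I_B = 100 × 0.00695 = 0.695 mA.
Collector loop: V_CE = V_CC − I_C·R_C = 16 − 0.695×8.2 = 10.3 V.
Since V_CE = 10.3 V > V_CE(sat) ≈ 0.2 V, the transistor is in the active region as assumed.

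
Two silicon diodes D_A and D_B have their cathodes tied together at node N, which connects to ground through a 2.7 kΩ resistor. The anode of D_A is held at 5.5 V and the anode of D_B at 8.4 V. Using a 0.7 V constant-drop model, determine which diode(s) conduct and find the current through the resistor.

Assume both conduct. Then node N would need to be at both 5.5−0.7 = 4.8 V and 8.4−0.7 = 7.7 V, which is impossible.
Assume only D_B conducts: V_N = 8.4 − 0.7 = 7.7 V, so I_R = 7.7/2.7 = 2.85 mA.
Check D_A: its anode-to-cathode voltage is 5.5 − 7.7 = -2.2 V < 0.7 V, so it is off. The assumption is consistent.

Only D_B conducts; I_R ≈ 2.9 mA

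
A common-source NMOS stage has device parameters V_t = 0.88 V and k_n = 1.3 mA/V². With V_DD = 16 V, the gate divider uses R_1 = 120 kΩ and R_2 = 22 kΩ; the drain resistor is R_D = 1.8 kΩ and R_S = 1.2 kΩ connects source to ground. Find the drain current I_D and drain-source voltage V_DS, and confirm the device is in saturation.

V_G = V_DD·R_2/(R_1+R_2) = 16×22/142 = 2.48 V.
Assume saturation: I_D = (k_n/2)(V_GS − V_t)² with V_GS = V_G − I_D·R_S = 2.48 − 1.2·I_D.
Substituting gives 0.936·I_D² − 3.49·I_D + 1.66 = 0, with roots I_D = 0.559 or 3.17 mA.
The root I_D = 3.17 mA gives V_GS = -1.33 V ≤ V_t, so take I_D = 0.559 mA.
Then V_GS = 1.81 V and V_DS = V_DD − I_D(R_D+R_S) = 16 − 0.559×3 = 14.3 V.
Saturation requires V_DS ≥ V_GS − V_t = 0.928 V; 14.3 ≥ 0.928 ✓.

I_D ≈ 0.56 mA, V_DS ≈ 14 V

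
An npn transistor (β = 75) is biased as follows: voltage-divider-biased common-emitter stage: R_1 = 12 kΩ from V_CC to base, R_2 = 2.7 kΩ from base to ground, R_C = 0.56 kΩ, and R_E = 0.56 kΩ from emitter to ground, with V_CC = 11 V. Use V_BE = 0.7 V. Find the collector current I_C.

I_C ≈ 2.2 mA

Thevenize the base divider: V_Th = V_CC·R_2/(R_1+R_2) = 11×2.7/14.7 = 2.02 V, R_Th = R_1‖R_2 = 2.2 kΩ.
Base-emitter loop: V_Th = I_B·R_Th + V_BE + (β+1)I_B·R_E, so I_B = (2.02 − 0.7) / (2.2 + 76×0.56) = 0.0295 mA.
I_C = β·I_B = 75×0.0295 = 2.21 mA, and I_E = (β+1)I_B = 2.24 mA.
V_CE = V_CC − I_C·R_C − I_E·R_E = 11 − 2.21×0.56 − 2.24×0.56 = 8.51 V.
V_CE = 8.51 V > 0.2 V confirms active-region operation.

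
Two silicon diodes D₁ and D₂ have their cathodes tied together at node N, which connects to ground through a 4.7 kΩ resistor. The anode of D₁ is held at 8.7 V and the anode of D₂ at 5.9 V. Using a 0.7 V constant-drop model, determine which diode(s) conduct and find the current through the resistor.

Only D₁ conducts; I_R ≈ 1.7 mA

Assume both conduct. Then node N would need to be at both 8.7−0.7 = 8 V and 5.9−0.7 = 5.2 V, which is impossible.
Assume only D₁ conducts: V_N = 8.7 − 0.7 = 8 V, so I_R = 8/4.7 = 1.7 mA.
Check D₂: its anode-to-cathode voltage is 5.9 − 8 = -2.1 V < 0.7 V, so it is off. The assumption is consistent.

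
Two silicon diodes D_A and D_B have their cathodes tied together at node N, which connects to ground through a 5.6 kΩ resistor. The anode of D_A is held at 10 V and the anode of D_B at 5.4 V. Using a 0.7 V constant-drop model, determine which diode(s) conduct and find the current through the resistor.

Only D_A conducts; I_R ≈ 1.7 mA

Assume both conduct. Then node N would need to be at both 10−0.7 = 9.3 V and 5.4−0.7 = 4.7 V, which is impossible.
Assume only D_A conducts: V_N = 10 − 0.7 = 9.3 V, so I_R = 9.3/5.6 = 1.66 mA.
Check D_B: its anode-to-cathode voltage is 5.4 − 9.3 = -3.9 V < 0.7 V, so it is off. The assumption is consistent.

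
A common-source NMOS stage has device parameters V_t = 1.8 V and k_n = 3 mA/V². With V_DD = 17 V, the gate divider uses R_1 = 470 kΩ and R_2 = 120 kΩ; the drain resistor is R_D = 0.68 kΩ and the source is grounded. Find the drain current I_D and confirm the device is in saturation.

V_G = V_DD·R_2/(R_1+R_2) = 17×120/590 = 3.46 V. With the source grounded, V_GS = V_G = 3.46 V.
Assume saturation: I_D = (k_n/2)(V_GS − V_t)² = (3/2)×(3.46 − 1.8)² = 1.5×1.66² = 4.12 mA.
V_DS = V_DD − I_D·R_D = 17 − 4.12×0.68 = 14.2 V.
Saturation requires V_DS ≥ V_GS − V_t = 1.66 V; 14.2 ≥ 1.66 ✓.

I_D ≈ 4.1 mA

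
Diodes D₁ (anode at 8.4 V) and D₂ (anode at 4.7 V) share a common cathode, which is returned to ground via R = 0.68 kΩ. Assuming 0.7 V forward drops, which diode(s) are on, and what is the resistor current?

Only D₁ conducts; I_R ≈ 11 mA

Assume both conduct. Then node N would need to be at both 8.4−0.7 = 7.7 V and 4.7−0.7 = 4 V, which is impossible.
Assume only D₁ conducts: V_N = 8.4 − 0.7 = 7.7 V, so I_R = 7.7/0.68 = 11.3 mA.
Check D₂: its anode-to-cathode voltage is 4.7 − 7.7 = -3 V < 0.7 V, so it is off. The assumption is consistent.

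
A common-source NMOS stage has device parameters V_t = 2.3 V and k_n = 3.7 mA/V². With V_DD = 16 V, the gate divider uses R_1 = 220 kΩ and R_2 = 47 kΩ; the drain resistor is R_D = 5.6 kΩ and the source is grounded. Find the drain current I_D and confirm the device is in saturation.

V_G = V_DD·R_2/(R_1+R_2) = 16×47/267 = 2.82 V. With the source grounded, V_GS = V_G = 2.82 V.
Assume saturation: I_D = (k_n/2)(V_GS − V_t)² = (3.7/2)×(2.82 − 2.3)² = 1.85×0.516² = 0.493 mA.
V_DS = V_DD − I_D·R_D = 16 − 0.493×5.6 = 13.2 V.
Saturation requires V_DS ≥ V_GS − V_t = 0.516 V; 13.2 ≥ 0.516 ✓.

I_D ≈ 0.49 mA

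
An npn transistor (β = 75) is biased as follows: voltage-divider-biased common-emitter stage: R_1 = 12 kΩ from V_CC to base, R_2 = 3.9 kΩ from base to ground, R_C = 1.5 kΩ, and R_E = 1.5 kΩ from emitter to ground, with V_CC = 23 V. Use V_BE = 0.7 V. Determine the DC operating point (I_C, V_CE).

Thevenize the base divider: V_Th = V_CC·R_2/(R_1+R_2) = 23×3.9/15.9 = 5.64 V, R_Th = R_1‖R_2 = 2.94 kΩ.
Base-emitter loop: V_Th = I_B·R_Th + V_BE + (β+1)I_B·R_E, so I_B = (5.64 − 0.7) / (2.94 + 76×1.5) = 0.0423 mA.
I_C = β·I_B = 75×0.0423 = 3.17 mA, and I_E = (β+1)I_B = 3.21 mA.
V_CE = V_CC − I_C·R_C − I_E·R_E = 23 − 3.17×1.5 − 3.21×1.5 = 13.4 V.
V_CE = 13.4 V > 0.2 V confirms active-region operation.

I_C ≈ 3.2 mA, V_CE ≈ 13 V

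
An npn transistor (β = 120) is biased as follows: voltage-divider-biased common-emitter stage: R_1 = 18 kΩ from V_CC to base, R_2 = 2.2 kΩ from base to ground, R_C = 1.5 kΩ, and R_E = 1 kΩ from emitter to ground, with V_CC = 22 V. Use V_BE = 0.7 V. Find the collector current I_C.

I_C ≈ 1.7 mA

Thevenize the base divider: V_Th = V_CC·R_2/(R_1+R_2) = 22×2.2/20.2 = 2.4 V, R_Th = R_1‖R_2 = 1.96 kΩ.
Base-emitter loop: V_Th = I_B·R_Th + V_BE + (β+1)I_B·R_E, so I_B = (2.4 − 0.7) / (1.96 + 121×1) = 0.0138 mA.
I_C = β·I_B = 120×0.0138 = 1.66 mA, and I_E = (β+1)I_B = 1.67 mA.
V_CE = V_CC − I_C·R_C − I_E·R_E = 22 − 1.66×1.5 − 1.67×1 = 17.8 V.
V_CE = 17.8 V > 0.2 V confirms active-region operation.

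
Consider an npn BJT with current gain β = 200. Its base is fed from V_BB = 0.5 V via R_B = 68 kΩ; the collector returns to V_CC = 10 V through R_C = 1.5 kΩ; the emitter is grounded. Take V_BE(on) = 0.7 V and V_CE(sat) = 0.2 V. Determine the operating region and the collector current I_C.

cutoff; I_C ≈ 0

V_BB = 0.5 V ≤ V_BE(on) = 0.7 V, so the base-emitter junction is not forward biased.
The transistor is in cutoff: I_B = I_C = 0.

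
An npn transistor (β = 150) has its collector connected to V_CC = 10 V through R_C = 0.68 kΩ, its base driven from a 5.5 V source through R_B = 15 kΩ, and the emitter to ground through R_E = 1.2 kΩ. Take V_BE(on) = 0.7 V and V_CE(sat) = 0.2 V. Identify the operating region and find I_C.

active; I_C ≈ 3.7 mA

Assume active. Base-emitter loop: I_B = (V_BB − V_BE)/(R_B + (β+1)R_E) = (5.5 − 0.7)/(15 + 151×1.2) = 0.0245 mA.
I_C = β·I_B = 150×0.0245 = 3.67 mA.
V_CE = V_CC − I_C·R_C − I_E·R_E = 10 − 3.67×0.68 − 3.69×1.2 = 3.07 V > V_CE(sat), so the active-region assumption holds.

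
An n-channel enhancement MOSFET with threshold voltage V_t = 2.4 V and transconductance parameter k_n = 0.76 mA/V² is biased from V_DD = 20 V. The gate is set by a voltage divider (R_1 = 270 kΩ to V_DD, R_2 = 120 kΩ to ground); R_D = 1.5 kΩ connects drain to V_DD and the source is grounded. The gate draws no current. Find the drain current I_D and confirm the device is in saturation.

V_G = V_DD·R_2/(R_1+R_2) = 20×120/390 = 6.15 V. With the source grounded, V_GS = V_G = 6.15 V.
Assume saturation: I_D = (k_n/2)(V_GS − V_t)² = (0.76/2)×(6.15 − 2.4)² = 0.38×3.75² = 5.35 mA.
V_DS = V_DD − I_D·R_D = 20 − 5.35×1.5 = 12 V.
Saturation requires V_DS ≥ V_GS − V_t = 3.75 V; 12 ≥ 3.75 ✓.

I_D ≈ 5.4 mA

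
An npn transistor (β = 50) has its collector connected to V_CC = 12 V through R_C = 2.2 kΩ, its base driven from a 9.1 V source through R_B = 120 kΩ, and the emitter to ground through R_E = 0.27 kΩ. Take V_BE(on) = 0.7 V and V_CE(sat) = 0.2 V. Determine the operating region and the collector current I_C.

Assume active. Base-emitter loop: I_B = (V_BB − V_BE)/(R_B + (β+1)R_E) = (9.1 − 0.7)/(120 + 51×0.27) = 0.0628 mA.
I_C = β·I_B = 50×0.0628 = 3.14 mA.
V_CE = V_CC − I_C·R_C − I_E·R_E = 12 − 3.14×2.2 − 3.2×0.27 = 4.23 V > V_CE(sat), so the active-region assumption holds.

active; I_C ≈ 3.1 mA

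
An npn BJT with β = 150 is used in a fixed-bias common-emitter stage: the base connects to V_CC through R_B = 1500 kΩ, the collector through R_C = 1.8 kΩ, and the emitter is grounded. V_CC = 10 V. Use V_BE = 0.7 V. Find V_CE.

V_CE ≈ 8.3 V

Base loop: V_CC = I_B·R_B + V_BE, so I_B = (10 − 0.7)/1500 kΩ = 0.0062 mA.
In the active region I_C = β·I_B = 150 × 0.0062 = 0.93 mA.
Collector loop: V_CE = V_CC − I_C·R_C = 10 − 0.93×1.8 = 8.33 V.
Since V_CE = 8.33 V > V_CE(sat) ≈ 0.2 V, the transistor is in the active region as assumed.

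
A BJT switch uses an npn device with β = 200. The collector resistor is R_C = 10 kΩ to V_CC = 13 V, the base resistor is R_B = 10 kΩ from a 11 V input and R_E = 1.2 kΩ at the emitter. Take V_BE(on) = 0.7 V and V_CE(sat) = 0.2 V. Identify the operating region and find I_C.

saturation; I_C ≈ 1.1 mA

Assume active: I_B = (11 − 0.7)/(10 + 201×1.2) = 0.041 mA, I_C = β·I_B = 8.2 mA.
Then V_CE = 13 − 8.2×10 − 8.24×1.2 = -78.9 V < 0.2 V — the active assumption fails.
Re-solve with V_CE = 0.2 V. KCL at the emitter: V_E/R_E = (V_BB−0.7−V_E)/R_B + (V_CC−0.2−V_E)/R_C, giving V_E = 2.24 V.
I_C = (V_CC − 0.2 − V_E)/R_C = (12.8 − 2.24)/10 = 1.06 mA.
Check: I_B = (10.3 − 2.24)/10 = 0.806 mA, and β·I_B = 161 mA > I_C, confirming saturation.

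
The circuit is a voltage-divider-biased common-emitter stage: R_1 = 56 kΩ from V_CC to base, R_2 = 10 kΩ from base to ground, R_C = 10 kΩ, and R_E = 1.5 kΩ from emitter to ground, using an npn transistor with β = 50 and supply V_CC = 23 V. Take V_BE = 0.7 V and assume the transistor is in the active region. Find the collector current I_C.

I_C ≈ 1.6 mA

Thevenize the base divider: V_Th = V_CC·R_2/(R_1+R_2) = 23×10/66 = 3.48 V, R_Th = R_1‖R_2 = 8.48 kΩ.
Base-emitter loop: V_Th = I_B·R_Th + V_BE + (β+1)I_B·R_E, so I_B = (3.48 − 0.7) / (8.48 + 51×1.5) = 0.0328 mA.
I_C = β·I_B = 50×0.0328 = 1.64 mA, and I_E = (β+1)I_B = 1.67 mA.
V_CE = V_CC − I_C·R_C − I_E·R_E = 23 − 1.64×10 − 1.67×1.5 = 4.11 V.
V_CE = 4.11 V > 0.2 V confirms active-region operation.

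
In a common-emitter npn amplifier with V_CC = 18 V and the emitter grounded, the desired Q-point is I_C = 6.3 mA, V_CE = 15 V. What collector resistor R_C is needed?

Collector loop: V_CC = I_C·R_C + V_CE.
R_C = (V_CC − V_CE)/I_C = (18 − 15)/6.3 = 0.476 kΩ.

R_C ≈ 0.48 kΩ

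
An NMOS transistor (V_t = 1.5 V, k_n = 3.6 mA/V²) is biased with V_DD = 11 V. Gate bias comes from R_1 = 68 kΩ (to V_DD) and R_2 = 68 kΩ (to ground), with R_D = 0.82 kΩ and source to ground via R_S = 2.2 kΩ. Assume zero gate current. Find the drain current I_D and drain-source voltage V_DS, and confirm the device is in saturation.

V_G = V_DD·R_2/(R_1+R_2) = 11×68/136 = 5.5 V.
Assume saturation: I_D = (k_n/2)(V_GS − V_t)² with V_GS = V_G − I_D·R_S = 5.5 − 2.2·I_D.
Substituting gives 8.71·I_D² − 32.7·I_D + 28.8 = 0, with roots I_D = 1.42 or 2.34 mA.
The root I_D = 2.34 mA gives V_GS = 0.361 V ≤ V_t, so take I_D = 1.42 mA.
Then V_GS = 2.39 V and V_DS = V_DD − I_D(R_D+R_S) = 11 − 1.42×3.02 = 6.73 V.
Saturation requires V_DS ≥ V_GS − V_t = 0.887 V; 6.73 ≥ 0.887 ✓.

I_D ≈ 1.4 mA, V_DS ≈ 6.7 V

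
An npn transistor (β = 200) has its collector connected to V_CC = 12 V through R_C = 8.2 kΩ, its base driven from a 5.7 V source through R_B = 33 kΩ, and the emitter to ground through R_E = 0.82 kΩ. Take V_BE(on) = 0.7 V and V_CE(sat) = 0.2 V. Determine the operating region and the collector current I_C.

saturation; I_C ≈ 1.3 mA

Assume active: I_B = (5.7 − 0.7)/(33 + 201×0.82) = 0.0253 mA, I_C = β·I_B = 5.06 mA.
Then V_CE = 12 − 5.06×8.2 − 5.08×0.82 = -33.6 V < 0.2 V — the active assumption fails.
Re-solve with V_CE = 0.2 V. KCL at the emitter: V_E/R_E = (V_BB−0.7−V_E)/R_B + (V_CC−0.2−V_E)/R_C, giving V_E = 1.16 V.
I_C = (V_CC − 0.2 − V_E)/R_C = (11.8 − 1.16)/8.2 = 1.3 mA.
Check: I_B = (5 − 1.16)/33 = 0.116 mA, and β·I_B = 23.3 mA > I_C, confirming saturation.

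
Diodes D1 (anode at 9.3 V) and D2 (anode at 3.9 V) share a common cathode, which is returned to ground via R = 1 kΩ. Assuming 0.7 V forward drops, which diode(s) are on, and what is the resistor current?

Only D1 conducts; I_R ≈ 8.6 mA

Assume both conduct. Then node N would need to be at both 9.3−0.7 = 8.6 V and 3.9−0.7 = 3.2 V, which is impossible.
Assume only D1 conducts: V_N = 9.3 − 0.7 = 8.6 V, so I_R = 8.6/1 = 8.6 mA.
Check D2: its anode-to-cathode voltage is 3.9 − 8.6 = -4.7 V < 0.7 V, so it is off. The assumption is consistent.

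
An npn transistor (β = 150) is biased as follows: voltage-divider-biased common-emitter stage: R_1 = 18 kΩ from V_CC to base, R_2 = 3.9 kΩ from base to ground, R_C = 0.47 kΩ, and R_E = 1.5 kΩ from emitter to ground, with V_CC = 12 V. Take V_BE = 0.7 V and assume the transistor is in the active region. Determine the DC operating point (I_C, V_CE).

I_C ≈ 0.94 mA, V_CE ≈ 10 V

Thevenize the base divider: V_Th = V_CC·R_2/(R_1+R_2) = 12×3.9/21.9 = 2.14 V, R_Th = R_1‖R_2 = 3.21 kΩ.
Base-emitter loop: V_Th = I_B·R_Th + V_BE + (β+1)I_B·R_E, so I_B = (2.14 − 0.7) / (3.21 + 151×1.5) = 0.00626 mA.
I_C = β·I_B = 150×0.00626 = 0.938 mA, and I_E = (β+1)I_B = 0.945 mA.
V_CE = V_CC − I_C·R_C − I_E·R_E = 12 − 0.938×0.47 − 0.945×1.5 = 10.1 V.
V_CE = 10.1 V > 0.2 V confirms active-region operation.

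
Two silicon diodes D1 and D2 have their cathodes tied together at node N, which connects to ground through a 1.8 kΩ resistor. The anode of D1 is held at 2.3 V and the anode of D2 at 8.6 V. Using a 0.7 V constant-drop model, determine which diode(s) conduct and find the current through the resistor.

Only D2 conducts; I_R ≈ 4.4 mA

Assume both conduct. Then node N would need to be at both 2.3−0.7 = 1.6 V and 8.6−0.7 = 7.9 V, which is impossible.
Assume only D2 conducts: V_N = 8.6 − 0.7 = 7.9 V, so I_R = 7.9/1.8 = 4.39 mA.
Check D1: its anode-to-cathode voltage is 2.3 − 7.9 = -5.6 V < 0.7 V, so it is off. The assumption is consistent.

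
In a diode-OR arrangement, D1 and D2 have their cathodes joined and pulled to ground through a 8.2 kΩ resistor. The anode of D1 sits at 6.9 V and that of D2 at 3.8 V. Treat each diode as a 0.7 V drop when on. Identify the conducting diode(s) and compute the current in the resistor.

Assume both conduct. Then node N would need to be at both 6.9−0.7 = 6.2 V and 3.8−0.7 = 3.1 V, which is impossible.
Assume only D1 conducts: V_N = 6.9 − 0.7 = 6.2 V, so I_R = 6.2/8.2 = 0.756 mA.
Check D2: its anode-to-cathode voltage is 3.8 − 6.2 = -2.4 V < 0.7 V, so it is off. The assumption is consistent.

Only D1 conducts; I_R ≈ 0.76 mA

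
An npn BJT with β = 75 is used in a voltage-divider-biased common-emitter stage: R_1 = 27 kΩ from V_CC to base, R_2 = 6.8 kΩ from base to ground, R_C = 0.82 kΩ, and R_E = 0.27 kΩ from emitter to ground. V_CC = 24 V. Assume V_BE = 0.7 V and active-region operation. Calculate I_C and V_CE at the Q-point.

Thevenize the base divider: V_Th = V_CC·R_2/(R_1+R_2) = 24×6.8/33.8 = 4.83 V, R_Th = R_1‖R_2 = 5.43 kΩ.
Base-emitter loop: V_Th = I_B·R_Th + V_BE + (β+1)I_B·R_E, so I_B = (4.83 − 0.7) / (5.43 + 76×0.27) = 0.159 mA.
I_C = β·I_B = 75×0.159 = 11.9 mA, and I_E = (β+1)I_B = 12.1 mA.
V_CE = V_CC − I_C·R_C − I_E·R_E = 24 − 11.9×0.82 − 12.1×0.27 = 11 V.
V_CE = 11 V > 0.2 V confirms active-region operation.

I_C ≈ 12 mA, V_CE ≈ 11 V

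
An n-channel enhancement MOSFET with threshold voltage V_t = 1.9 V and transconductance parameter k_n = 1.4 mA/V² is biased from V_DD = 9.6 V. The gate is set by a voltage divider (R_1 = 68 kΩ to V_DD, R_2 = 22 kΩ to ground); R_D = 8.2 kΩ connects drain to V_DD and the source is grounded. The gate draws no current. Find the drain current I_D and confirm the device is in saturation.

I_D ≈ 0.14 mA

V_G = V_DD·R_2/(R_1+R_2) = 9.6×22/90 = 2.35 V. With the source grounded, V_GS = V_G = 2.35 V.
Assume saturation: I_D = (k_n/2)(V_GS − V_t)² = (1.4/2)×(2.35 − 1.9)² = 0.7×0.447² = 0.14 mA.
V_DS = V_DD − I_D·R_D = 9.6 − 0.14×8.2 = 8.45 V.
Saturation requires V_DS ≥ V_GS − V_t = 0.447 V; 8.45 ≥ 0.447 ✓.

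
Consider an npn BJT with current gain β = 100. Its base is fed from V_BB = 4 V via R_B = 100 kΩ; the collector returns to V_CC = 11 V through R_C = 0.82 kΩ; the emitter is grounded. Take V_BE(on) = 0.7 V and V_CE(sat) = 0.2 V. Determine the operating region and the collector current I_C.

active; I_C ≈ 3.3 mA

Assume active. Base-emitter loop: I_B = (V_BB − V_BE)/R_B = (4 − 0.7)/100 = 0.033 mA.
I_C = β·I_B = 100×0.033 = 3.3 mA.
V_CE = V_CC − I_C·R_C = 11 − 3.3×0.82 = 8.29 V > V_CE(sat), so the active-region assumption holds.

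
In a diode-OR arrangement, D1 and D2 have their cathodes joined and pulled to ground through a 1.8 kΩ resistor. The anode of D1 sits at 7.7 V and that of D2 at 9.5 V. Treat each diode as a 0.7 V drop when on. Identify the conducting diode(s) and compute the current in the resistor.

Assume both conduct. Then node N would need to be at both 7.7−0.7 = 7 V and 9.5−0.7 = 8.8 V, which is impossible.
Assume only D2 conducts: V_N = 9.5 − 0.7 = 8.8 V, so I_R = 8.8/1.8 = 4.89 mA.
Check D1: its anode-to-cathode voltage is 7.7 − 8.8 = -1.1 V < 0.7 V, so it is off. The assumption is consistent.

Only D2 conducts; I_R ≈ 4.9 mA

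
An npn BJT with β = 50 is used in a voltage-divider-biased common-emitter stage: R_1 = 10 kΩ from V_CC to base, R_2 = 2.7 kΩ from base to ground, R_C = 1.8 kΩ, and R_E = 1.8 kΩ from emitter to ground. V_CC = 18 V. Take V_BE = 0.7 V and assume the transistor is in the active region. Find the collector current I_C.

I_C ≈ 1.7 mA

Thevenize the base divider: V_Th = V_CC·R_2/(R_1+R_2) = 18×2.7/12.7 = 3.83 V, R_Th = R_1‖R_2 = 2.13 kΩ.
Base-emitter loop: V_Th = I_B·R_Th + V_BE + (β+1)I_B·R_E, so I_B = (3.83 − 0.7) / (2.13 + 51×1.8) = 0.0333 mA.
I_C = β·I_B = 50×0.0333 = 1.66 mA, and I_E = (β+1)I_B = 1.7 mA.
V_CE = V_CC − I_C·R_C − I_E·R_E = 18 − 1.66×1.8 − 1.7×1.8 = 11.9 V.
V_CE = 11.9 V > 0.2 V confirms active-region operation.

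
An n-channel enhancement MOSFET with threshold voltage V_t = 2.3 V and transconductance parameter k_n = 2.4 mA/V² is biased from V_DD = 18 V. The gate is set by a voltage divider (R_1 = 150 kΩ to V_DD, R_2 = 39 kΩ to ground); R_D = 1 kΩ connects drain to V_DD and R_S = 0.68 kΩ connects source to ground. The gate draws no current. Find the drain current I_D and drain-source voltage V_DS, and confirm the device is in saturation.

I_D ≈ 0.85 mA, V_DS ≈ 17 V

V_G = V_DD·R_2/(R_1+R_2) = 18×39/189 = 3.71 V.
Assume saturation: I_D = (k_n/2)(V_GS − V_t)² with V_GS = V_G − I_D·R_S = 3.71 − 0.68·I_D.
Substituting gives 0.555·I_D² − 3.31·I_D + 2.4 = 0, with roots I_D = 0.845 or 5.12 mA.
The root I_D = 5.12 mA gives V_GS = 0.235 V ≤ V_t, so take I_D = 0.845 mA.
Then V_GS = 3.14 V and V_DS = V_DD − I_D(R_D+R_S) = 18 − 0.845×1.68 = 16.6 V.
Saturation requires V_DS ≥ V_GS − V_t = 0.839 V; 16.6 ≥ 0.839 ✓.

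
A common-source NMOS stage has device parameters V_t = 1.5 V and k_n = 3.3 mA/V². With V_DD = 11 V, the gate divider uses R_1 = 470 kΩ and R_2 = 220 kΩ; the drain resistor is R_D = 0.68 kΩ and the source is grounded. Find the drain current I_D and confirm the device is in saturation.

V_G = V_DD·R_2/(R_1+R_2) = 11×220/690 = 3.51 V. With the source grounded, V_GS = V_G = 3.51 V.
Assume saturation: I_D = (k_n/2)(V_GS − V_t)² = (3.3/2)×(3.51 − 1.5)² = 1.65×2.01² = 6.65 mA.
V_DS = V_DD − I_D·R_D = 11 − 6.65×0.68 = 6.48 V.
Saturation requires V_DS ≥ V_GS − V_t = 2.01 V; 6.48 ≥ 2.01 ✓.

I_D ≈ 6.6 mA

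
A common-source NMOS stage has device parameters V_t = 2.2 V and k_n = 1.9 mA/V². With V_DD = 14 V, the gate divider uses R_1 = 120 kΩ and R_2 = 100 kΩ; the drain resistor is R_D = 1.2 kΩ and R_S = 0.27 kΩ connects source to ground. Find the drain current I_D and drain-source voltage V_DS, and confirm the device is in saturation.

I_D ≈ 6.1 mA, V_DS ≈ 5.1 V

V_G = V_DD·R_2/(R_1+R_2) = 14×100/220 = 6.36 V.
Assume saturation: I_D = (k_n/2)(V_GS − V_t)² with V_GS = V_G − I_D·R_S = 6.36 − 0.27·I_D.
Substituting gives 0.0693·I_D² − 3.14·I_D + 16.5 = 0, with roots I_D = 6.06 or 39.2 mA.
The root I_D = 39.2 mA gives V_GS = -4.23 V ≤ V_t, so take I_D = 6.06 mA.
Then V_GS = 4.73 V and V_DS = V_DD − I_D(R_D+R_S) = 14 − 6.06×1.47 = 5.09 V.
Saturation requires V_DS ≥ V_GS − V_t = 2.53 V; 5.09 ≥ 2.53 ✓.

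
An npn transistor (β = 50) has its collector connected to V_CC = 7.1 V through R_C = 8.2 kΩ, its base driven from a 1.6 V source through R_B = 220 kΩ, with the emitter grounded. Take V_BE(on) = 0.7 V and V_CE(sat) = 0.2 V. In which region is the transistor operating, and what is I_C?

active; I_C ≈ 0.2 mA

Assume active. Base-emitter loop: I_B = (V_BB − V_BE)/R_B = (1.6 − 0.7)/220 = 0.00409 mA.
I_C = β·I_B = 50×0.00409 = 0.205 mA.
V_CE = V_CC − I_C·R_C = 7.1 − 0.205×8.2 = 5.42 V > V_CE(sat), so the active-region assumption holds.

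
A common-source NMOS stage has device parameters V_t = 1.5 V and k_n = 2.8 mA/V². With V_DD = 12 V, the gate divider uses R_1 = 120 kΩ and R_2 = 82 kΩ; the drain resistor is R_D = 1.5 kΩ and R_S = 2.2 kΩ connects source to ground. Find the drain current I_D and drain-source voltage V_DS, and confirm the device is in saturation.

V_G = V_DD·R_2/(R_1+R_2) = 12×82/202 = 4.87 V.
Assume saturation: I_D = (k_n/2)(V_GS − V_t)² with V_GS = V_G − I_D·R_S = 4.87 − 2.2·I_D.
Substituting gives 6.78·I_D² − 21.8·I_D + 15.9 = 0, with roots I_D = 1.12 or 2.09 mA.
The root I_D = 2.09 mA gives V_GS = 0.279 V ≤ V_t, so take I_D = 1.12 mA.
Then V_GS = 2.4 V and V_DS = V_DD − I_D(R_D+R_S) = 12 − 1.12×3.7 = 7.84 V.
Saturation requires V_DS ≥ V_GS − V_t = 0.896 V; 7.84 ≥ 0.896 ✓.

I_D ≈ 1.1 mA, V_DS ≈ 7.8 V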